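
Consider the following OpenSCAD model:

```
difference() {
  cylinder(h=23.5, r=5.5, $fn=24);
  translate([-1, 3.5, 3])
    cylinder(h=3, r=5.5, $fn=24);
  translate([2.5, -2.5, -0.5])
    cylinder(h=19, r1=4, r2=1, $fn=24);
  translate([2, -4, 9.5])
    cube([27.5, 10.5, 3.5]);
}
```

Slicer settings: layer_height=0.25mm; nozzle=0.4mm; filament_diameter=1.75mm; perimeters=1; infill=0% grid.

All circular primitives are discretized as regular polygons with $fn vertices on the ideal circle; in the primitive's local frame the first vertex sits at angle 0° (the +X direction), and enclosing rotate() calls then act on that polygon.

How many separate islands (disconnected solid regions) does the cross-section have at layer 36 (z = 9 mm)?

1

At z = 9 mm: the cylinder: section is a regular 24-gon, circumradius r=5.5; the cylinder at (-1, 3.5) is absent (z outside [3, 6]); the cone at (2.5, -2.5) contributes a regular 24-gon of circumradius 2.500 (interpolated between r1=4 and r2=1 at t=0.500); the cube at (2, -4) does not reach this height (z outside [9.5, 13]); After the difference (first − rest): starting from the r=5.5 cylinder, the cone at (2.5, -2.5) partially overlaps it — only the 17.91 mm² overlap (of its 19.41 mm²) is removed, clipping the outline — 1 connected region. Overall, the cross-section is a single solid region. Island count = 1.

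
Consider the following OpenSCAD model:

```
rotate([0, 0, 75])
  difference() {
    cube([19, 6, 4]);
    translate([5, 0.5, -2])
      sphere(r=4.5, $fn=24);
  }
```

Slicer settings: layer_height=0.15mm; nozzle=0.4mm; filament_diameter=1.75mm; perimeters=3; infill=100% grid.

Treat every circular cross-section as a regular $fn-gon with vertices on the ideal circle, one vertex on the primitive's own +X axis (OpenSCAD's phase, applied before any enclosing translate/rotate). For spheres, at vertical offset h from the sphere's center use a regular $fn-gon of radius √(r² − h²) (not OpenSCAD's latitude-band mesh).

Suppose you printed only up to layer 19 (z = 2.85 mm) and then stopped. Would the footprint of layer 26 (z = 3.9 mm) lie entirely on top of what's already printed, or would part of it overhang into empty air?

entirely on top

Compare the two slices. At z = 2.85: the 19×6 cube contributes its full rectangle (area 114.00 mm²); the sphere at (5, 0.5) does not reach this height (|z−center|=4.850 > r=4.5); Subtracting the remaining from the first: none of the subtracted shapes is present at this height, so the 19×6 cube is unchanged — area = 114.00 mm²; (whole slice rotated 75° about Z — lengths, areas and connectivity unchanged). At z = 3.9: the 19×6 cube contributes its full rectangle (area 114.00 mm²); the sphere at (5, 0.5) is not intersected at this z (|z−center|=5.900 > r=4.5); After the difference (first − rest): none of the subtracted shapes is present at this height, so the 19×6 cube is unchanged — area = 114.00 mm²; (rotated 75° about Z; rotation is an isometry so areas/perimeters/island counts are preserved). Checking containment: the cross-section at z = 3.9 is a subset of the cross-section at z = 2.85.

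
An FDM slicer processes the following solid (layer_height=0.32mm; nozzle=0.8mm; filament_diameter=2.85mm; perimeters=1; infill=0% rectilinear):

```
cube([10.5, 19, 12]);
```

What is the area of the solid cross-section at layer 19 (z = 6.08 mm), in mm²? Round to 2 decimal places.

199.50 mm²

At z = 6.08 mm: the 10.5×19 cube contributes its full rectangle (area 199.50 mm²). Overall, the cross-section is a single solid region. Net area = 199.50 mm².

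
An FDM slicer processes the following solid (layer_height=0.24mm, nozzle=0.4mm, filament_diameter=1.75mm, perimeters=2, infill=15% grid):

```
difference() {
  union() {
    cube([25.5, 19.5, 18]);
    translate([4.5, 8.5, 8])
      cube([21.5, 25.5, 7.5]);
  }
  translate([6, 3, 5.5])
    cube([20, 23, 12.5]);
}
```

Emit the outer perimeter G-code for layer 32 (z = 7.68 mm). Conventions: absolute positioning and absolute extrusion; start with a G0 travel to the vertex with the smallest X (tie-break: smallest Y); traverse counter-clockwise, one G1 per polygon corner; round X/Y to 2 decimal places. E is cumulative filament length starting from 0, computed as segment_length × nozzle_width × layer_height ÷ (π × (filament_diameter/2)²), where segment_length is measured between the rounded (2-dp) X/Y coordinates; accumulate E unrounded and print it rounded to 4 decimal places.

At z = 7.68 mm: the 25.5×19.5 cube contributes its full rectangle; the cube at (4.5, 8.5) does not reach this height (z outside [8, 15.5]); Taking the union: only the 25.5×19.5 cube is present, so the union is just that shape — 1 connected region; the 20×23 cube at (6, 3) contributes its full rectangle; Taking the first minus the rest: starting from the result so far, the 20×23 cube at (6, 3) partially overlaps it — only the 321.75 mm² overlap (of its 460.00 mm²) is removed, clipping the outline — 1 connected region. The outline is a single polygon with 6 vertices. Extrusion per mm of travel: 0.4 × 0.24 / (π × 0.875²) = 0.039912. Accumulating E over each segment gives final E = 3.5921.

G0 X0.00 Y0.00 Z7.68
G1 X25.50 Y0.00 E1.0178
G1 X25.50 Y3.00 E1.1375
G1 X6.00 Y3.00 E1.9158
G1 X6.00 Y19.50 E2.5743
G1 X0.00 Y19.50 E2.8138
G1 X0.00 Y0.00 E3.5921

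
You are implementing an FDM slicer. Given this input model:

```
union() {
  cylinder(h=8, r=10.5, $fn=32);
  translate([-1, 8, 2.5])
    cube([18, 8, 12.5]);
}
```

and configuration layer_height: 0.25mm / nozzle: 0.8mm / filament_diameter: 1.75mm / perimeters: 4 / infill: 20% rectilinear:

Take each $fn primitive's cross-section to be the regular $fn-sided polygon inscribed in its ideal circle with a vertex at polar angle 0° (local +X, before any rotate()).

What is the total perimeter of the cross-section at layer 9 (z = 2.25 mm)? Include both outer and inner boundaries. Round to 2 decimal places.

65.87 mm

At z = 2.25 mm: the cylinder: section is a regular 32-gon, circumradius r=10.5 (perimeter = 2·32·10.500·sin(180°/32) = 65.87 mm); the cube at (-1, 8) is absent (z outside [2.5, 15]); Merging all regions: only the r=10.5 cylinder is present, so the union is just that shape — boundary = 65.87 mm. Overall, the cross-section is a single solid region. Total boundary length (outer) = 65.87 mm.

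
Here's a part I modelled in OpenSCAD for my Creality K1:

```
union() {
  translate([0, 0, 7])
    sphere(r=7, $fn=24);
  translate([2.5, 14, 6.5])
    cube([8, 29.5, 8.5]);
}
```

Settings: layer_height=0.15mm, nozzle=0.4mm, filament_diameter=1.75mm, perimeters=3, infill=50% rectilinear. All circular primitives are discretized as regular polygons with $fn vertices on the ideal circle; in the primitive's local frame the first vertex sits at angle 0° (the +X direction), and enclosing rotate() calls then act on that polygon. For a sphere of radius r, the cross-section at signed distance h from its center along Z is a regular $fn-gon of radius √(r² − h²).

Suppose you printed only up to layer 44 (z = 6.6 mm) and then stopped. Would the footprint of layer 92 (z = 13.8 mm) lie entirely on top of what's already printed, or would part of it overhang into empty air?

entirely on top

Compare the two slices. At z = 6.6: the r=7 sphere contributes a regular 24-gon of circumradius √(7²−0.4²) = 6.989 (area = (24/2)·6.989²·sin(360°/24) = 151.69 mm²); the cube at (2.5, 14) (footprint 8×29.5) is included at this height (area 236.00 mm²); Combining (union): the 2 present regions are separate (no shared area or edge), so areas and boundary lengths simply add and each stays a separate island — area = 387.69 mm². At z = 13.8: the sphere: section is a regular 24-gon, circumradius = √(r²−h²) = √(7²−6.8²) = 1.661 (area = (24/2)·1.661²·sin(360°/24) = 8.57 mm²); the cube at (2.5, 14) is present — its section is the full 8×29.5 rectangle (area 236.00 mm²); Combining (union): the 2 present regions are separate (no shared area or edge), so areas and boundary lengths simply add and each stays a separate island — area = 244.57 mm². Checking containment: the cross-section at z = 13.8 is a subset of the cross-section at z = 6.6.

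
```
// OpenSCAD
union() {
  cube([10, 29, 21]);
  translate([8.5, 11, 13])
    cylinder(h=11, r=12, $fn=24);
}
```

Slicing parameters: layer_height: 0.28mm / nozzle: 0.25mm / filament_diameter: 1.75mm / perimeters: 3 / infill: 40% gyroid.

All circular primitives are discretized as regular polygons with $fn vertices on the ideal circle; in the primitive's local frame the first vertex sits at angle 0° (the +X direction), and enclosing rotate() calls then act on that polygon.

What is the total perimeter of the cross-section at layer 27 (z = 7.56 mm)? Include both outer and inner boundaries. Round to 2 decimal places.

78.00 mm

At z = 7.56 mm: the cube is present — its section is the full 10×29 rectangle (perimeter 78.00 mm); the cylinder at (8.5, 11) is not intersected at this z (z outside [13, 24]); Taking the union: only the 10×29 cube is present, so the union is just that shape — boundary = 78.00 mm. Overall, the cross-section is a single solid region. Total boundary length (outer) = 78.00 mm.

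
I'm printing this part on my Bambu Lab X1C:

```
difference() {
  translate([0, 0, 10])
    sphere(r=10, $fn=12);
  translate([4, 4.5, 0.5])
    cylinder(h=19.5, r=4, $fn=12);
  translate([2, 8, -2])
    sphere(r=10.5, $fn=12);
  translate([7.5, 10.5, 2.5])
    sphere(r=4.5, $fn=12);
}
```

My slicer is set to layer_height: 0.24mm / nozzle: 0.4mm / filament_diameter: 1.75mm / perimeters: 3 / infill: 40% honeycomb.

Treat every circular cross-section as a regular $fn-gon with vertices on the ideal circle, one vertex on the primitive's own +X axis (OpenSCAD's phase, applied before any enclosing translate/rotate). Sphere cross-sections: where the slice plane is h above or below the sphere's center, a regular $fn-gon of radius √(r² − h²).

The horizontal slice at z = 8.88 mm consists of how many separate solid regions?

At z = 8.88 mm: the sphere: section is a regular 12-gon, circumradius = √(r²−h²) = √(10²−1.12²) = 9.937; the r=4 cylinder at (4, 4.5) contributes a regular 12-gon of circumradius 4; the sphere at (2, 8) does not reach this height (|z−center|=10.880 > r=10.5); the sphere at (7.5, 10.5) does not reach this height (|z−center|=6.380 > r=4.5); Taking the first minus the rest: starting from the r=10 sphere, the r=4 cylinder at (4, 4.5) partially overlaps it — only the 47.30 mm² overlap (of its 48.00 mm²) is removed, clipping the outline — 1 connected region. The result has 1 disconnected region.

1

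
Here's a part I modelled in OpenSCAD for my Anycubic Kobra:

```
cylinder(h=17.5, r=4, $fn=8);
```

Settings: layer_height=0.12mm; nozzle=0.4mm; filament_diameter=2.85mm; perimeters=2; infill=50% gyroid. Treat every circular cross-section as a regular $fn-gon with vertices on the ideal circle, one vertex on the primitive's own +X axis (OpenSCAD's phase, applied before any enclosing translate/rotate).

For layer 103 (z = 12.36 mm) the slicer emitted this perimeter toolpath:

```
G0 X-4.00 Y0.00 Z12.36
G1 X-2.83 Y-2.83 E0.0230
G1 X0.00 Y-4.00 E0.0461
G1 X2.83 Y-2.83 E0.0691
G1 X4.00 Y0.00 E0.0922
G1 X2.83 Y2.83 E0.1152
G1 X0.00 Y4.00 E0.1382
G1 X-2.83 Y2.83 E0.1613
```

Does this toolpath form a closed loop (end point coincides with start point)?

Start point (G0): (-4.00, 0.00). End point (last G1): the path does not return to the start — open.

no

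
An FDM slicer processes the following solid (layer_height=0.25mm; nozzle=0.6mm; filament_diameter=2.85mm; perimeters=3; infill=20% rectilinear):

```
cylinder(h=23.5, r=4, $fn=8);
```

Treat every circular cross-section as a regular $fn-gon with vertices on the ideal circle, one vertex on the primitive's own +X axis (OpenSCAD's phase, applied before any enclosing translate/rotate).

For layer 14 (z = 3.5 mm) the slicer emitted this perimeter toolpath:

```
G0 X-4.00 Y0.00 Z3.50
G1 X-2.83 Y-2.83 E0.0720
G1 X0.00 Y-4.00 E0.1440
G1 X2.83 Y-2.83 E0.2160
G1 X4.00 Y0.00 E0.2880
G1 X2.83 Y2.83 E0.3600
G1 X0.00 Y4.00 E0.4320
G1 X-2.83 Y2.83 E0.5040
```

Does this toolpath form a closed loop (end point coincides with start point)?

no

Start point (G0): (-4.00, 0.00). End point (last G1): the path does not return to the start — open.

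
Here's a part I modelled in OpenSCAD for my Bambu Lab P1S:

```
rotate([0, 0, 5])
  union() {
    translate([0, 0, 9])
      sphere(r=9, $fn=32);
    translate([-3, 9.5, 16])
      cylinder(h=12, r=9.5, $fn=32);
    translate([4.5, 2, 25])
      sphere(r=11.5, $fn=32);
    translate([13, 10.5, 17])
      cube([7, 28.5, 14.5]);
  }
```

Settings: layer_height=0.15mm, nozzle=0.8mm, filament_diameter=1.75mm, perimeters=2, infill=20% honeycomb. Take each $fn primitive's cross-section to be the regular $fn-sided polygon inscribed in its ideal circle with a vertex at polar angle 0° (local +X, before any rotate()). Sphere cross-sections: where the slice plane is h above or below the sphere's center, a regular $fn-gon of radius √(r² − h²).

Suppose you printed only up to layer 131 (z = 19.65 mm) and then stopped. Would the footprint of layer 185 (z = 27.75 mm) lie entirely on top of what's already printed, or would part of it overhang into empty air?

part overhangs

Compare the two slices. At z = 19.65: the sphere does not reach this height (|z−center|=10.650 > r=9); the r=9.5 cylinder at (-3, 9.5) contributes a regular 32-gon of circumradius 9.5 (area = (32/2)·9.500²·sin(360°/32) = 281.71 mm²); the sphere at (4.5, 2): section is a regular 32-gon, circumradius = √(r²−h²) = √(11.5²−5.35²) = 10.180 (area = (32/2)·10.180²·sin(360°/32) = 323.47 mm²); the cube at (13, 10.5) (footprint 7×28.5) is included at this height (area 199.50 mm²); Taking the union: the regions partially overlap — summed areas 804.68 mm² minus the doubly-counted overlap 104.67 mm² gives 700.01 mm² — area = 700.01 mm²; (rotated 5° about Z; rotation is an isometry so areas/perimeters/island counts are preserved). At z = 27.75: the sphere is not intersected at this z (|z−center|=18.750 > r=9); the cylinder at (-3, 9.5): section is a regular 32-gon, circumradius r=9.5 (area = (32/2)·9.500²·sin(360°/32) = 281.71 mm²); the r=11.5 sphere at (4.5, 2) slices to a regular 32-gon of circumradius 11.166 (√(r²−h²) with h=2.75 from center) (area = (32/2)·11.166²·sin(360°/32) = 389.21 mm²); the cube at (13, 10.5) is present — its section is the full 7×28.5 rectangle (area 199.50 mm²); Merging all regions: the regions partially overlap — summed areas 870.42 mm² minus the doubly-counted overlap 123.98 mm² gives 746.43 mm² — area = 746.43 mm²; (whole slice rotated 5° about Z — lengths, areas and connectivity unchanged). Checking containment: at z = 27.75 the cross-section extends beyond the z = 19.65 cross-section by about 46.42 mm².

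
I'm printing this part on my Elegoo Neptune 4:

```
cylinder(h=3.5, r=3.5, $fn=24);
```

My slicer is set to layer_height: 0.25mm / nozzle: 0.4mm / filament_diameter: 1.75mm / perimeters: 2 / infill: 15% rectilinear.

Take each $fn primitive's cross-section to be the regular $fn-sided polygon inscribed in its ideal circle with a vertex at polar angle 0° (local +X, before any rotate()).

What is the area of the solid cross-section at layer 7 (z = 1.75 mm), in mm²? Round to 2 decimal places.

At z = 1.75 mm: the cylinder: section is a regular 24-gon, circumradius r=3.5 (area = (24/2)·3.500²·sin(360°/24) = 38.05 mm²). Overall, the cross-section is a single solid region. Net area = 38.05 mm².

38.05 mm²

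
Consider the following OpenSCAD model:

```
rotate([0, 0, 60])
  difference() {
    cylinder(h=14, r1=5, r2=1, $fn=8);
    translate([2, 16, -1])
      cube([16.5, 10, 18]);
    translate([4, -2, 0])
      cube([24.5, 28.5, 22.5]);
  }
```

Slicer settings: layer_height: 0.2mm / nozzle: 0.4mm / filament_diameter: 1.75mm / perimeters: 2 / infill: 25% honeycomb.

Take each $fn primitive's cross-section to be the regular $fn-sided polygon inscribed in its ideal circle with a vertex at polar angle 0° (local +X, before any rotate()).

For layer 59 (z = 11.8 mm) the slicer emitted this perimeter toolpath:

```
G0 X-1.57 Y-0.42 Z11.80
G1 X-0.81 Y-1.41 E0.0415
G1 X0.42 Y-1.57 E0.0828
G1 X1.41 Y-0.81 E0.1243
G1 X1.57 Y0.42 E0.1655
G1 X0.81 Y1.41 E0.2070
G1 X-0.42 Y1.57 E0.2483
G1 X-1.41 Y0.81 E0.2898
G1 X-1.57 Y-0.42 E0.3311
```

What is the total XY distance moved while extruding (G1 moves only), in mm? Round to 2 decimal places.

9.95 mm

Sum the Euclidean lengths of each G1 segment: total = 9.95 mm.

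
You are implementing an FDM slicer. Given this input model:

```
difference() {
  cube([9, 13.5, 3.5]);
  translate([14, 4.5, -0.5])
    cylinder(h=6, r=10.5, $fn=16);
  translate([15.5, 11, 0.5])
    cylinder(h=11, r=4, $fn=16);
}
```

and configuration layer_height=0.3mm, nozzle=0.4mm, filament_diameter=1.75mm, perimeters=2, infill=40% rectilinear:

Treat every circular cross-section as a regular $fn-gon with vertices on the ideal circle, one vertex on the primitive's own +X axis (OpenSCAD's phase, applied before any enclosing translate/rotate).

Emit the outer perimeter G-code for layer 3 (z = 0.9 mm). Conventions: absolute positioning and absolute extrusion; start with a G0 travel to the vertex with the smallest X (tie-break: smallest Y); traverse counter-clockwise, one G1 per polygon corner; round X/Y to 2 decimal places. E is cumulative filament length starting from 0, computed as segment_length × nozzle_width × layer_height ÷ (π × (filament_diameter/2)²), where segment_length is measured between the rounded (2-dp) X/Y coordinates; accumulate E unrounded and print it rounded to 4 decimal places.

G0 X0.00 Y0.00 Z0.90
G1 X4.62 Y0.00 E0.2305
G1 X4.30 Y0.48 E0.2593
G1 X3.50 Y4.50 E0.4638
G1 X4.30 Y8.52 E0.6683
G1 X6.58 Y11.92 E0.8725
G1 X8.93 Y13.50 E1.0138
G1 X0.00 Y13.50 E1.4593
G1 X0.00 Y0.00 E2.1328

At z = 0.9 mm: the 9×13.5 cube contributes its full rectangle; the r=10.5 cylinder at (14, 4.5) contributes a regular 16-gon of circumradius 10.5; the r=4 cylinder at (15.5, 11) contributes a regular 16-gon of circumradius 4; Subtracting the remaining from the first: starting from the 9×13.5 cube, the r=10.5 cylinder at (14, 4.5) partially overlaps it — only the 57.27 mm² overlap (of its 337.53 mm²) is removed, clipping the outline; the r=4 cylinder at (15.5, 11) misses the remaining region (no effect) — 1 connected region. The outline is a single polygon with 8 vertices. Extrusion per mm of travel: 0.4 × 0.3 / (π × 0.875²) = 0.049890. Accumulating E over each segment gives final E = 2.1328.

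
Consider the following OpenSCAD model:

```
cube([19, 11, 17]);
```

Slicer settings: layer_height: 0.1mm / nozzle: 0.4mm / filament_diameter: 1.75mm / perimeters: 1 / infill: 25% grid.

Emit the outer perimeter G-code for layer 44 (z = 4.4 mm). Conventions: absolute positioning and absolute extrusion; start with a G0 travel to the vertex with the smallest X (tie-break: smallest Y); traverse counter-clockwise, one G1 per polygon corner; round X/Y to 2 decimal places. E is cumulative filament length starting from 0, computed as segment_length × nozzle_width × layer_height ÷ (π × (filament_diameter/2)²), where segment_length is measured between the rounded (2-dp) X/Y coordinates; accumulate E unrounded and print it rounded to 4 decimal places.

At z = 4.4 mm: the cube (footprint 19×11) is included at this height. The outline is a single polygon with 4 vertices. Extrusion per mm of travel: 0.4 × 0.1 / (π × 0.875²) = 0.016630. Accumulating E over each segment gives final E = 0.9978.

G0 X0.00 Y0.00 Z4.40
G1 X19.00 Y0.00 E0.3160
G1 X19.00 Y11.00 E0.4989
G1 X0.00 Y11.00 E0.8149
G1 X0.00 Y0.00 E0.9978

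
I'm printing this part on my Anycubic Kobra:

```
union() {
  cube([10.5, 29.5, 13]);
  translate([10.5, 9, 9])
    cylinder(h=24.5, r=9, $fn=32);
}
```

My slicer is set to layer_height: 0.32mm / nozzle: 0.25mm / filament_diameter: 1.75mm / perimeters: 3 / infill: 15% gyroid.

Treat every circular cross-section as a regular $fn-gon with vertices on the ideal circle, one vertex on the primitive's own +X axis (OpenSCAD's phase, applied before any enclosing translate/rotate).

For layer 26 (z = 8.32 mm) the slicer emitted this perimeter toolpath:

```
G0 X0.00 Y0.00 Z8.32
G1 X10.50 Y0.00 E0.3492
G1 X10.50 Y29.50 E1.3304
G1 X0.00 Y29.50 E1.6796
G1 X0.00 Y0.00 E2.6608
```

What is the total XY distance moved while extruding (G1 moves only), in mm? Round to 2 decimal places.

80.00 mm

Sum the Euclidean lengths of each G1 segment: total = 80.00 mm.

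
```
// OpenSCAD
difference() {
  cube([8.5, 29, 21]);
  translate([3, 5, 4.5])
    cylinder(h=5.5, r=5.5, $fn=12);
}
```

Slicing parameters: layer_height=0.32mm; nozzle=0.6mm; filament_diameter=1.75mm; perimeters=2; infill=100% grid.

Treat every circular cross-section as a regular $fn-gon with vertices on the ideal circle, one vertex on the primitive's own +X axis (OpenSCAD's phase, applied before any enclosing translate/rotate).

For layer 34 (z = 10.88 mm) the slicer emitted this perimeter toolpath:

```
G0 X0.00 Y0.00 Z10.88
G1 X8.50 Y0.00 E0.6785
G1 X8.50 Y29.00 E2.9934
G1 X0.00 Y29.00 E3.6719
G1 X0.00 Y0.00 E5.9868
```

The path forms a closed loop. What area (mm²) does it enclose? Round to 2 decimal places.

Apply the shoelace formula to the sequence of (X, Y) vertices; enclosed area = 246.50 mm².

246.50 mm²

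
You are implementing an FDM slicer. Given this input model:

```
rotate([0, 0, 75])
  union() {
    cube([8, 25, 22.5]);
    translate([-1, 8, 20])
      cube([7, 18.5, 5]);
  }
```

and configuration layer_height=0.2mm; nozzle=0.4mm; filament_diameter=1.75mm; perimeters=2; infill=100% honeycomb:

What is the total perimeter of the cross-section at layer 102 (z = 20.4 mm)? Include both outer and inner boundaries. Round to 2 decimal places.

71.00 mm

At z = 20.4 mm: the cube (footprint 8×25) is included at this height (perimeter 66.00 mm); the 7×18.5 cube at (-1, 8) contributes its full rectangle (perimeter 51.00 mm); Merging all regions: the regions partially overlap (shared area 102.00 mm²), so the edge portions inside another operand are dropped and the merged outline is re-measured after clipping — boundary = 71.00 mm; (whole slice rotated 75° about Z — lengths, areas and connectivity unchanged). Overall, the cross-section is a single solid region. Total boundary length (outer) = 71.00 mm.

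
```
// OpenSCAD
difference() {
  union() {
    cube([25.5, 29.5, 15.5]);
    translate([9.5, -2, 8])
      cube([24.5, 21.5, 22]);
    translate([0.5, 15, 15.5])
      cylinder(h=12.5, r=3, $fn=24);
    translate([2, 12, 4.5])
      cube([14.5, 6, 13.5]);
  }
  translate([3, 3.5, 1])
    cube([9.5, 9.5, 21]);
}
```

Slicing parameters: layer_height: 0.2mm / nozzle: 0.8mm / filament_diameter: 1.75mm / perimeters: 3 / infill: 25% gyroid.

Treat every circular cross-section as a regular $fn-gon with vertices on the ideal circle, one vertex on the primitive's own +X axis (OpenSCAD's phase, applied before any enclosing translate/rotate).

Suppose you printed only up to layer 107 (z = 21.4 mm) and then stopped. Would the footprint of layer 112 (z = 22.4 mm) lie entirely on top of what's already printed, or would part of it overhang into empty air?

Compare the two slices. At z = 21.4: the cube does not reach this height (z outside [0, 15.5]); the cube at (9.5, -2) is present — its section is the full 24.5×21.5 rectangle (area 526.75 mm²); the r=3 cylinder at (0.5, 15) gives a regular 24-gon of circumradius 3 (constant along its height) (area = (24/2)·3.000²·sin(360°/24) = 27.95 mm²); the cube at (2, 12) is absent (z outside [4.5, 18]); Taking the union: the 2 present regions are separate (no shared area or edge), so areas and boundary lengths simply add and each stays a separate island — area = 554.70 mm²; the cube at (3, 3.5) (footprint 9.5×9.5) is included at this height (area 90.25 mm²); Taking the first minus the rest: starting from that combined region (554.70 mm²), the 9.5×9.5 cube at (3, 3.5) partially overlaps it — only the 28.50 mm² overlap (of its 90.25 mm²) is removed, clipping the outline — area = 526.20 mm². At z = 22.4: the cube does not reach this height (z outside [0, 15.5]); the cube at (9.5, -2) is present — its section is the full 24.5×21.5 rectangle (area 526.75 mm²); the r=3 cylinder at (0.5, 15) gives a regular 24-gon of circumradius 3 (constant along its height) (area = (24/2)·3.000²·sin(360°/24) = 27.95 mm²); the cube at (2, 12) does not reach this height (z outside [4.5, 18]); Taking the union: the 2 present regions are separate (no shared area or edge), so areas and boundary lengths simply add and each stays a separate island — area = 554.70 mm²; the cube at (3, 3.5) is absent (z outside [1, 22]); Subtracting the remaining from the first: none of the subtracted shapes is present at this height, so the result so far is unchanged — area = 554.70 mm². Checking containment: at z = 22.4 the cross-section extends beyond the z = 21.4 cross-section by about 28.50 mm².

part overhangs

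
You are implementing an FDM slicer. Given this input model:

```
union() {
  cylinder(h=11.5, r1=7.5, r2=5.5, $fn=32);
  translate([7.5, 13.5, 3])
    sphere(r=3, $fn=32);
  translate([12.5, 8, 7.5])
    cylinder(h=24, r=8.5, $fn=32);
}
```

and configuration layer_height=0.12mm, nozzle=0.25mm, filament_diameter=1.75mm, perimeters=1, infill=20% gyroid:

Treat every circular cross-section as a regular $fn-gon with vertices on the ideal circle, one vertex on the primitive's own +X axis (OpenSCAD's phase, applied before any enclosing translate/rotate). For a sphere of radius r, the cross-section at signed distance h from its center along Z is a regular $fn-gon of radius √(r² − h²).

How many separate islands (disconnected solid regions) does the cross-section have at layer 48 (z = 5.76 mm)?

At z = 5.76 mm: the cone: at t=0.501 of its height the radius interpolates to r₁+(r₂−r₁)t = 6.498, giving a regular 32-gon of that circumradius; the sphere at (7.5, 13.5): section is a regular 32-gon, circumradius = √(r²−h²) = √(3²−2.76²) = 1.176; the cylinder at (12.5, 8) is absent (z outside [7.5, 31.5]); Merging all regions: the 2 present regions are separate (no shared area or edge), so areas and boundary lengths simply add and each stays a separate island — 2 connected regions. Overall, the cross-section has 2 separate islands. Island count = 2.

2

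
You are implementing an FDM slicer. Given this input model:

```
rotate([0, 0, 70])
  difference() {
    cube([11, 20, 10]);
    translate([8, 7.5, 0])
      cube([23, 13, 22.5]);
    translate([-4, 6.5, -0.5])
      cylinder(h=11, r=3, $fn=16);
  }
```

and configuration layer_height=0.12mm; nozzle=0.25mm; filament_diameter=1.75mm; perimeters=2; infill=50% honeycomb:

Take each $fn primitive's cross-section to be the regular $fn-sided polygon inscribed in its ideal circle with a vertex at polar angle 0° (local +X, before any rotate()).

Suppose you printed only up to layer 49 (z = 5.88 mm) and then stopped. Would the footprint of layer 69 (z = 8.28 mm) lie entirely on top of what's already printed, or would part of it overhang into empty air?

Compare the two slices. At z = 5.88: the cube is present — its section is the full 11×20 rectangle (area 220.00 mm²); the cube at (8, 7.5) (footprint 23×13) is included at this height (area 299.00 mm²); the r=3 cylinder at (-4, 6.5) contributes a regular 16-gon of circumradius 3 (area = (16/2)·3.000²·sin(360°/16) = 27.55 mm²); After the difference (first − rest): starting from the 11×20 cube (220.00 mm²), the 23×13 cube at (8, 7.5) partially overlaps it — only the 37.50 mm² overlap (of its 299.00 mm²) is removed, clipping the outline; the r=3 cylinder at (-4, 6.5) misses the remaining region (no effect) — area = 182.50 mm²; (whole slice rotated 70° about Z — lengths, areas and connectivity unchanged). At z = 8.28: the 11×20 cube contributes its full rectangle (area 220.00 mm²); the 23×13 cube at (8, 7.5) contributes its full rectangle (area 299.00 mm²); the r=3 cylinder at (-4, 6.5) contributes a regular 16-gon of circumradius 3 (area = (16/2)·3.000²·sin(360°/16) = 27.55 mm²); Subtracting the remaining from the first: starting from the 11×20 cube (220.00 mm²), the 23×13 cube at (8, 7.5) partially overlaps it — only the 37.50 mm² overlap (of its 299.00 mm²) is removed, clipping the outline; the r=3 cylinder at (-4, 6.5) misses the remaining region (no effect) — area = 182.50 mm²; (whole slice rotated 70° about Z — lengths, areas and connectivity unchanged). Checking containment: the cross-section at z = 8.28 is a subset of the cross-section at z = 5.88.

entirely on top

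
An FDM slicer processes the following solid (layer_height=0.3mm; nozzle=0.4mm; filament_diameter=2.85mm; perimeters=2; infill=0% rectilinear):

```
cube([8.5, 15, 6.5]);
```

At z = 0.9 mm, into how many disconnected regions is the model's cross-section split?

At z = 0.9 mm: the 8.5×15 cube contributes its full rectangle. The result has 1 disconnected region.

1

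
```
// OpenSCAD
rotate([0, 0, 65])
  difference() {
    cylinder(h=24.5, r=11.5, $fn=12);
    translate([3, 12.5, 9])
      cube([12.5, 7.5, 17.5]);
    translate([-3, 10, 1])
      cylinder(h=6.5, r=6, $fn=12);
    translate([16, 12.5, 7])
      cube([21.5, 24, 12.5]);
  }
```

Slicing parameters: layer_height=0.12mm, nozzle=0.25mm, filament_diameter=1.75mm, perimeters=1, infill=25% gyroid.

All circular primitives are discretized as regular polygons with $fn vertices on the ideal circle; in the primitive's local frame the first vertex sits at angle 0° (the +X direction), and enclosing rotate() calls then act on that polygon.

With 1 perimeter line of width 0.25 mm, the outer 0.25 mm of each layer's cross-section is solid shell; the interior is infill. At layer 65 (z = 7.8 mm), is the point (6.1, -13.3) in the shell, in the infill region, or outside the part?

outside

At z = 7.8 mm: the r=11.5 cylinder gives a regular 12-gon of circumradius 11.5 (constant along its height); the cube at (3, 12.5) does not reach this height (z outside [9, 26.5]); the cylinder at (-3, 10) does not reach this height (z outside [1, 7.5]); the 21.5×24 cube at (16, 12.5) contributes its full rectangle; Taking the first minus the rest: starting from the r=11.5 cylinder, the 21.5×24 cube at (16, 12.5) misses the remaining region (no effect) — 1 connected region; (rotated 65° about Z; rotation is an isometry so areas/perimeters/island counts are preserved). Overall, the cross-section is a single solid region. Undo the 65° rotation: the query point maps to (-9.476, -11.149) in the un-rotated model frame. The nearest boundary edge runs (-5.75, -9.96)→(-9.96, -5.75); distance from the point to it = 3.48 mm. The point is not inside any of the regions above, so it lies outside the cross-section (3.48 mm from the nearest boundary).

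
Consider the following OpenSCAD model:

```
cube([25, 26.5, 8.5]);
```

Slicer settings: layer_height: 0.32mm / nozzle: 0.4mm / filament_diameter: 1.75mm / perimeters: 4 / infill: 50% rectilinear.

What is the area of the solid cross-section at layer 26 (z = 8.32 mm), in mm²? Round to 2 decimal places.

662.50 mm²

At z = 8.32 mm: the cube is present — its section is the full 25×26.5 rectangle (area 662.50 mm²). Overall, the cross-section is a single solid region. Net area = 662.50 mm².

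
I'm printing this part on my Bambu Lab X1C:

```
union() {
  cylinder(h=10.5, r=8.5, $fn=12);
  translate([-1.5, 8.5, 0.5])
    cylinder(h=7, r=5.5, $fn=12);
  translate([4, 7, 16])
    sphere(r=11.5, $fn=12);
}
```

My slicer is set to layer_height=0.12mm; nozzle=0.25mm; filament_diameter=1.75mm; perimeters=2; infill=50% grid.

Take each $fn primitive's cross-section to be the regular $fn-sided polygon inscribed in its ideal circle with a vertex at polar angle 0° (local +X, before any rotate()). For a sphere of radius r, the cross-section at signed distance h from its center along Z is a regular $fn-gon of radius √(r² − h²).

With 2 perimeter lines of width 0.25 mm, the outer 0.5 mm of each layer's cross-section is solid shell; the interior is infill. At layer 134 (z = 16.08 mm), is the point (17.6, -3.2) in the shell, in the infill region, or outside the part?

At z = 16.08 mm: the cylinder is absent (z outside [0, 10.5]); the cylinder at (-1.5, 8.5) does not reach this height (z outside [0.5, 7.5]); the r=11.5 sphere at (4, 7) slices to a regular 12-gon of circumradius 11.500 (√(r²−h²) with h=0.08 from center); Taking the union: only the r=11.5 sphere at (4, 7) is present, so the union is just that shape — 1 connected region. Overall, the cross-section is a single solid region. The nearest boundary edge runs (9.75, -2.96)→(13.96, 1.25); distance from the point to it = 5.72 mm. The point is not inside any of the regions above, so it lies outside the cross-section (5.72 mm from the nearest boundary).

outside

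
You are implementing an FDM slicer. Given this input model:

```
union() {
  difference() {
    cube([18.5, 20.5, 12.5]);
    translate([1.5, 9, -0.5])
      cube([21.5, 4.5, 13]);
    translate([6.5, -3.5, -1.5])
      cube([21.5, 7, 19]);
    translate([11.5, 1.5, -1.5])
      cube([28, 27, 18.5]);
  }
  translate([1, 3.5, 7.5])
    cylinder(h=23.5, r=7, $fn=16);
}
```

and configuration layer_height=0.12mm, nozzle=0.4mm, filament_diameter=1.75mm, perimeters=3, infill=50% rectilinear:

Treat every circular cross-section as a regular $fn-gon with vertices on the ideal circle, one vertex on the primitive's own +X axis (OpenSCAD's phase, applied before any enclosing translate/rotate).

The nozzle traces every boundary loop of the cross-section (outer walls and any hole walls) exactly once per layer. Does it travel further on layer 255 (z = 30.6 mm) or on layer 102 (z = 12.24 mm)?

Layer 255 (z = 30.6): the cube does not reach this height (z outside [0, 12.5]); the cube at (1.5, 9) does not reach this height (z outside [-0.5, 12.5]); the cube at (6.5, -3.5) does not reach this height (z outside [-1.5, 17.5]); the cube at (11.5, 1.5) does not reach this height (z outside [-1.5, 17]); Subtracting the remaining from the first: the first operand is absent here, so nothing remains; the r=7 cylinder at (1, 3.5) gives a regular 16-gon of circumradius 7 (constant along its height) (perimeter = 2·16·7.000·sin(180°/16) = 43.70 mm); Taking the union: only the r=7 cylinder at (1, 3.5) is present, so the union is just that shape — boundary = 43.70 mm. So its perimeter = 43.70 mm. Layer 102 (z = 12.24): the cube is present — its section is the full 18.5×20.5 rectangle (perimeter 78.00 mm); the cube at (1.5, 9) (footprint 21.5×4.5) is included at this height (perimeter 52.00 mm); the cube at (6.5, -3.5) is present — its section is the full 21.5×7 rectangle (perimeter 57.00 mm); the cube at (11.5, 1.5) is present — its section is the full 28×27 rectangle (perimeter 110.00 mm); After the difference (first − rest): starting from the 18.5×20.5 cube, the 21.5×4.5 cube at (1.5, 9) partially overlaps it — only the 76.50 mm² overlap (of its 96.75 mm²) is removed, clipping the outline; the 21.5×7 cube at (6.5, -3.5) partially overlaps it — only the 42.00 mm² overlap (of its 150.50 mm²) is removed, clipping the outline; the 28×27 cube at (11.5, 1.5) partially overlaps it — only the 87.50 mm² overlap (of its 756.00 mm²) is removed, clipping the outline — boundary = 84.00 mm; the r=7 cylinder at (1, 3.5) contributes a regular 16-gon of circumradius 7 (perimeter = 2·16·7.000·sin(180°/16) = 43.70 mm); Taking the union: the regions partially overlap (shared area 63.87 mm²), so the edge portions inside another operand are dropped and the merged outline is re-measured after clipping — boundary = 92.89 mm. So its perimeter = 92.89 mm. Layer 102 is larger (92.89 vs 43.70 mm).

layer 102 (z = 12.24 mm)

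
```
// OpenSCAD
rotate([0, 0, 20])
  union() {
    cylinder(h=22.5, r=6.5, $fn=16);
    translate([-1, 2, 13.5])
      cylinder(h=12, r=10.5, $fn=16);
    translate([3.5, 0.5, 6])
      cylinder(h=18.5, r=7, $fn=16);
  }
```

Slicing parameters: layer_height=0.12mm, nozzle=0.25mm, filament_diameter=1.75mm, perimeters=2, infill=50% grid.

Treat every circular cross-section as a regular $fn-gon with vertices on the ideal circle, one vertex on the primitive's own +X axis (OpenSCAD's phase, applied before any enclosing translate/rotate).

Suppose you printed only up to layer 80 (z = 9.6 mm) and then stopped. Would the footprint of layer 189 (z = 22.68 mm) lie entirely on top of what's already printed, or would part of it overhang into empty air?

Compare the two slices. At z = 9.6: the r=6.5 cylinder gives a regular 16-gon of circumradius 6.5 (constant along its height) (area = (16/2)·6.500²·sin(360°/16) = 129.35 mm²); the cylinder at (-1, 2) is absent (z outside [13.5, 25.5]); the cylinder at (3.5, 0.5): section is a regular 16-gon, circumradius r=7 (area = (16/2)·7.000²·sin(360°/16) = 150.01 mm²); Merging all regions: the regions partially overlap — summed areas 279.36 mm² minus the doubly-counted overlap 92.66 mm² gives 186.70 mm² — area = 186.70 mm²; (rotated 20° about Z; rotation is an isometry so areas/perimeters/island counts are preserved). At z = 22.68: the cylinder is absent (z outside [0, 22.5]); the r=10.5 cylinder at (-1, 2) gives a regular 16-gon of circumradius 10.5 (constant along its height) (area = (16/2)·10.500²·sin(360°/16) = 337.53 mm²); the r=7 cylinder at (3.5, 0.5) gives a regular 16-gon of circumradius 7 (constant along its height) (area = (16/2)·7.000²·sin(360°/16) = 150.01 mm²); Merging all regions: the regions partially overlap — summed areas 487.54 mm² minus the doubly-counted overlap 139.26 mm² gives 348.28 mm² — area = 348.28 mm²; (whole slice rotated 20° about Z — lengths, areas and connectivity unchanged). Checking containment: at z = 22.68 the cross-section extends beyond the z = 9.6 cross-section by about 161.58 mm².

part overhangs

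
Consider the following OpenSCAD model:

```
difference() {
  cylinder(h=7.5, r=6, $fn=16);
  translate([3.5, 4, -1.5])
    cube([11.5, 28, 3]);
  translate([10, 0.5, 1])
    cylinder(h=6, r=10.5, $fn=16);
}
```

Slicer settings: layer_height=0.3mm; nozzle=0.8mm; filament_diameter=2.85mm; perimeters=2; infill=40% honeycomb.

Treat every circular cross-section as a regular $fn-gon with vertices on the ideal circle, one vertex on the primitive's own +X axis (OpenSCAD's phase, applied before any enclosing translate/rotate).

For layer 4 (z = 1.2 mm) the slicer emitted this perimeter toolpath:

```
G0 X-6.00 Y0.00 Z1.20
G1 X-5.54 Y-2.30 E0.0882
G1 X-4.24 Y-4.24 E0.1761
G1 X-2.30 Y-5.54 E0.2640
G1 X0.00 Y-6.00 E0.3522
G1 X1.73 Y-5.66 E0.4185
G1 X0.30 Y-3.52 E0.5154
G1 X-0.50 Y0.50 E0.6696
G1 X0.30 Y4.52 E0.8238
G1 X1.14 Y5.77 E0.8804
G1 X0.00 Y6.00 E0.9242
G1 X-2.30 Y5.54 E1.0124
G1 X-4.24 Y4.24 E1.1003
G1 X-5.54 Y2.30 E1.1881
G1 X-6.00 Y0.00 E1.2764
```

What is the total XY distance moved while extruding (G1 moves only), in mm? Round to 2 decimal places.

Sum the Euclidean lengths of each G1 segment: total = 33.93 mm.

33.93 mm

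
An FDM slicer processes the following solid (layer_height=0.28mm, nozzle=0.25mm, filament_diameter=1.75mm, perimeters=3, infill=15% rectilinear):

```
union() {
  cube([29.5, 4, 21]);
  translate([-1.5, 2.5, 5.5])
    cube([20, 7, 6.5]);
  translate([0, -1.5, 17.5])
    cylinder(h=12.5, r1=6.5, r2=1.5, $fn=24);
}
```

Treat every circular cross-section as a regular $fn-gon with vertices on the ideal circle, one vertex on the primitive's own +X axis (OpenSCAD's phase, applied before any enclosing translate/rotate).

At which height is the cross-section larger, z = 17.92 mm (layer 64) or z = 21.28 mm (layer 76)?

Layer 64 (z = 17.92): the cube (footprint 29.5×4) is included at this height (area 118.00 mm²); the cube at (-1.5, 2.5) is absent (z outside [5.5, 12]); the cone at (0, -1.5): at t=0.034 of its height the radius interpolates to r₁+(r₂−r₁)t = 6.332, giving a regular 24-gon of that circumradius (area = (24/2)·6.332²·sin(360°/24) = 124.53 mm²); Merging all regions: the regions partially overlap — summed areas 242.53 mm² minus the doubly-counted overlap 20.14 mm² gives 222.39 mm² — area = 222.39 mm². So its area = 222.39 mm². Layer 76 (z = 21.28): the cube does not reach this height (z outside [0, 21]); the cube at (-1.5, 2.5) does not reach this height (z outside [5.5, 12]); the cone at (0, -1.5): at t=0.302 of its height the radius interpolates to r₁+(r₂−r₁)t = 4.988, giving a regular 24-gon of that circumradius (area = (24/2)·4.988²·sin(360°/24) = 77.27 mm²); Taking the union: only the cone at (0, -1.5) is present, so the union is just that shape — area = 77.27 mm². So its area = 77.27 mm². Layer 64 is larger (222.39 vs 77.27 mm²).

layer 64 (z = 17.92 mm)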